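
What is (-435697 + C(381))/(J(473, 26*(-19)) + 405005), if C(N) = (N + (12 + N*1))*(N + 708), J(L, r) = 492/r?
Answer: 100575683/100035989 ≈ 1.0054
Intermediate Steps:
C(N) = (12 + 2*N)*(708 + N) (C(N) = (N + (12 + N))*(708 + N) = (12 + 2*N)*(708 + N))
(-435697 + C(381))/(J(473, 26*(-19)) + 405005) = (-435697 + (8496 + 2*381² + 1428*381))/(492/((26*(-19))) + 405005) = (-435697 + (8496 + 2*145161 + 544068))/(492/(-494) + 405005) = (-435697 + (8496 + 290322 + 544068))/(492*(-1/494) + 405005) = (-435697 + 842886)/(-246/247 + 405005) = 407189/(100035989/247) = 407189*(247/100035989) = 100575683/100035989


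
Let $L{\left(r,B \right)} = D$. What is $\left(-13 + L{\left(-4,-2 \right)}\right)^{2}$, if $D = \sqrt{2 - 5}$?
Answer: $\left(13 - i \sqrt{3}\right)^{2} \approx 166.0 - 45.033 i$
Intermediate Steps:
$D = i \sqrt{3}$ ($D = \sqrt{-3} = i \sqrt{3} \approx 1.732 i$)
$L{\left(r,B \right)} = i \sqrt{3}$
$\left(-13 + L{\left(-4,-2 \right)}\right)^{2} = \left(-13 + i \sqrt{3}\right)^{2}$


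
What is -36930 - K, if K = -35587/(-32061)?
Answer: -1184048317/32061 ≈ -36931.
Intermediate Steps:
K = 35587/32061 (K = -35587*(-1/32061) = 35587/32061 ≈ 1.1100)
-36930 - K = -36930 - 1*35587/32061 = -36930 - 35587/32061 = -1184048317/32061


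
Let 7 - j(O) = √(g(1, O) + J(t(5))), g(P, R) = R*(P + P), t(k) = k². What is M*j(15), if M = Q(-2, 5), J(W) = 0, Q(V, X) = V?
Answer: -14 + 2*√30 ≈ -3.0455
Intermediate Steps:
M = -2
g(P, R) = 2*P*R (g(P, R) = R*(2*P) = 2*P*R)
j(O) = 7 - √2*√O (j(O) = 7 - √(2*1*O + 0) = 7 - √(2*O + 0) = 7 - √(2*O) = 7 - √2*√O)
M*j(15) = -2*(7 - √2*√15) = -2*(7 - √30) = -14 + 2*√30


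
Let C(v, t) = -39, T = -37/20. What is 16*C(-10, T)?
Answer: -624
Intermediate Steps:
T = -37/20 (T = -37*1/20 = -37/20 ≈ -1.8500)
16*C(-10, T) = 16*(-39) = -624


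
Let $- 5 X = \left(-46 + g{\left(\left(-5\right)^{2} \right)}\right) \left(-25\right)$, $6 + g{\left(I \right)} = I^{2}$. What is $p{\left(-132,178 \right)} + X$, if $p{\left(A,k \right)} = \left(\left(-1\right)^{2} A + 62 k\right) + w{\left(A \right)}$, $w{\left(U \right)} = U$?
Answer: $13637$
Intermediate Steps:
$g{\left(I \right)} = -6 + I^{2}$
$X = 2865$ ($X = - \frac{\left(-46 - \left(6 - \left(\left(-5\right)^{2}\right)^{2}\right)\right) \left(-25\right)}{5} = - \frac{\left(-46 - \left(6 - 25^{2}\right)\right) \left(-25\right)}{5} = - \frac{\left(-46 + \left(-6 + 625\right)\right) \left(-25\right)}{5} = - \frac{\left(-46 + 619\right) \left(-25\right)}{5} = - \frac{573 \left(-25\right)}{5} = \left(- \frac{1}{5}\right) \left(-14325\right) = 2865$)
$p{\left(A,k \right)} = 2 A + 62 k$ ($p{\left(A,k \right)} = \left(\left(-1\right)^{2} A + 62 k\right) + A = \left(1 A + 62 k\right) + A = \left(A + 62 k\right) + A = 2 A + 62 k$)
$p{\left(-132,178 \right)} + X = \left(2 \left(-132\right) + 62 \cdot 178\right) + 2865 = \left(-264 + 11036\right) + 2865 = 10772 + 2865 = 13637$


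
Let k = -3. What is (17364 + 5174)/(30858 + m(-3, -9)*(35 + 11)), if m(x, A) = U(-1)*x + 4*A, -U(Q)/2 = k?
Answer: 11269/14187 ≈ 0.79432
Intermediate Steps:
U(Q) = 6 (U(Q) = -2*(-3) = 6)
m(x, A) = 4*A + 6*x (m(x, A) = 6*x + 4*A = 4*A + 6*x)
(17364 + 5174)/(30858 + m(-3, -9)*(35 + 11)) = (17364 + 5174)/(30858 + (4*(-9) + 6*(-3))*(35 + 11)) = 22538/(30858 + (-36 - 18)*46) = 22538/(30858 - 54*46) = 22538/(30858 - 2484) = 22538/28374 = 22538*(1/28374) = 11269/14187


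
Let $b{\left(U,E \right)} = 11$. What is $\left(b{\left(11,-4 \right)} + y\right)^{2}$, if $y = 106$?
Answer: $13689$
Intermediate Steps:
$\left(b{\left(11,-4 \right)} + y\right)^{2} = \left(11 + 106\right)^{2} = 117^{2} = 13689$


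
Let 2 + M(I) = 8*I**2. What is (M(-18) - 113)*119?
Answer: 294763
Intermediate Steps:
M(I) = -2 + 8*I**2
(M(-18) - 113)*119 = ((-2 + 8*(-18)**2) - 113)*119 = ((-2 + 8*324) - 113)*119 = ((-2 + 2592) - 113)*119 = (2590 - 113)*119 = 2477*119 = 294763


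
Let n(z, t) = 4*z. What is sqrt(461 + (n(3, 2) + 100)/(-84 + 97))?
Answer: sqrt(79365)/13 ≈ 21.671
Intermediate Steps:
sqrt(461 + (n(3, 2) + 100)/(-84 + 97)) = sqrt(461 + (4*3 + 100)/(-84 + 97)) = sqrt(461 + (12 + 100)/13) = sqrt(461 + 112*(1/13)) = sqrt(461 + 112/13) = sqrt(6105/13) = sqrt(79365)/13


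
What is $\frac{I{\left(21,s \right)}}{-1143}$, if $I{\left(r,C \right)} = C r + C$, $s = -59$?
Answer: $\frac{1298}{1143} \approx 1.1356$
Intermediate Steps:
$I{\left(r,C \right)} = C + C r$
$\frac{I{\left(21,s \right)}}{-1143} = \frac{\left(-59\right) \left(1 + 21\right)}{-1143} = \left(-59\right) 22 \left(- \frac{1}{1143}\right) = \left(-1298\right) \left(- \frac{1}{1143}\right) = \frac{1298}{1143}$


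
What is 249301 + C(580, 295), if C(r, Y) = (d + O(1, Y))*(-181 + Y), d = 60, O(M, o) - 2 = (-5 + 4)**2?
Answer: 256483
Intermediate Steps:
O(M, o) = 3 (O(M, o) = 2 + (-5 + 4)**2 = 2 + (-1)**2 = 2 + 1 = 3)
C(r, Y) = -11403 + 63*Y (C(r, Y) = (60 + 3)*(-181 + Y) = 63*(-181 + Y) = -11403 + 63*Y)
249301 + C(580, 295) = 249301 + (-11403 + 63*295) = 249301 + (-11403 + 18585) = 249301 + 7182 = 256483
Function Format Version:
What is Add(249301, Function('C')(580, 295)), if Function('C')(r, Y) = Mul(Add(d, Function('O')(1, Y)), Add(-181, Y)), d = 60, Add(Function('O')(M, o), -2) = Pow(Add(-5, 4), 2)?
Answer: 256483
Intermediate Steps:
Function('O')(M, o) = 3 (Function('O')(M, o) = Add(2, Pow(Add(-5, 4), 2)) = Add(2, Pow(-1, 2)) = Add(2, 1) = 3)
Function('C')(r, Y) = Add(-11403, Mul(63, Y)) (Function('C')(r, Y) = Mul(Add(60, 3), Add(-181, Y)) = Mul(63, Add(-181, Y)) = Add(-11403, Mul(63, Y)))
Add(249301, Function('C')(580, 295)) = Add(249301, Add(-11403, Mul(63, 295))) = Add(249301, Add(-11403, 18585)) = Add(249301, 7182) = 256483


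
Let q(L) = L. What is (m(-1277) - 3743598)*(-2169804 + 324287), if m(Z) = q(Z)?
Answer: 6911230475375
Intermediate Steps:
m(Z) = Z
(m(-1277) - 3743598)*(-2169804 + 324287) = (-1277 - 3743598)*(-2169804 + 324287) = -3744875*(-1845517) = 6911230475375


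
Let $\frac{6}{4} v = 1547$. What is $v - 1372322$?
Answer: $- \frac{4113872}{3} \approx -1.3713 \cdot 10^{6}$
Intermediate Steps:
$v = \frac{3094}{3}$ ($v = \frac{2}{3} \cdot 1547 = \frac{3094}{3} \approx 1031.3$)
$v - 1372322 = \frac{3094}{3} - 1372322 = - \frac{4113872}{3}$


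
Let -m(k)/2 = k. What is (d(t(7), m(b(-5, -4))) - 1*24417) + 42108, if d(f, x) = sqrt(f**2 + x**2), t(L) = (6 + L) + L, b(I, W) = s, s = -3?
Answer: 17691 + 2*sqrt(109) ≈ 17712.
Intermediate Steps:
b(I, W) = -3
m(k) = -2*k
t(L) = 6 + 2*L
(d(t(7), m(b(-5, -4))) - 1*24417) + 42108 = (sqrt((6 + 2*7)**2 + (-2*(-3))**2) - 1*24417) + 42108 = (sqrt((6 + 14)**2 + 6**2) - 24417) + 42108 = (sqrt(20**2 + 36) - 24417) + 42108 = (sqrt(400 + 36) - 24417) + 42108 = (sqrt(436) - 24417) + 42108 = (2*sqrt(109) - 24417) + 42108 = (-24417 + 2*sqrt(109)) + 42108 = 17691 + 2*sqrt(109)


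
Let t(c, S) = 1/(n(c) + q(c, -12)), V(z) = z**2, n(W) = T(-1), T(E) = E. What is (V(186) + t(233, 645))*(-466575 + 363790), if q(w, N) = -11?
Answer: -42671295535/12 ≈ -3.5559e+9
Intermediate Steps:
n(W) = -1
t(c, S) = -1/12 (t(c, S) = 1/(-1 - 11) = 1/(-12) = -1/12)
(V(186) + t(233, 645))*(-466575 + 363790) = (186**2 - 1/12)*(-466575 + 363790) = (34596 - 1/12)*(-102785) = (415151/12)*(-102785) = -42671295535/12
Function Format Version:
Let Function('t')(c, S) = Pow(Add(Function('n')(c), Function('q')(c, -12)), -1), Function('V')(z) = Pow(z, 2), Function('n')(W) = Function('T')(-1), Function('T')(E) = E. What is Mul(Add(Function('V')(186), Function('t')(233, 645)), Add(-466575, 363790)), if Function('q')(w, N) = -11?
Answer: Rational(-42671295535, 12) ≈ -3.5559e+9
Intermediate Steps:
Function('n')(W) = -1
Function('t')(c, S) = Rational(-1, 12) (Function('t')(c, S) = Pow(Add(-1, -11), -1) = Pow(-12, -1) = Rational(-1, 12))
Mul(Add(Function('V')(186), Function('t')(233, 645)), Add(-466575, 363790)) = Mul(Add(Pow(186, 2), Rational(-1, 12)), Add(-466575, 363790)) = Mul(Add(34596, Rational(-1, 12)), -102785) = Mul(Rational(415151, 12), -102785) = Rational(-42671295535, 12)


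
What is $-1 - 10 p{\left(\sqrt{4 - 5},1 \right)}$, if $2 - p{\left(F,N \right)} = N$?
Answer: $-11$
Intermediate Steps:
$p{\left(F,N \right)} = 2 - N$
$-1 - 10 p{\left(\sqrt{4 - 5},1 \right)} = -1 - 10 \left(2 - 1\right) = -1 - 10 = -11$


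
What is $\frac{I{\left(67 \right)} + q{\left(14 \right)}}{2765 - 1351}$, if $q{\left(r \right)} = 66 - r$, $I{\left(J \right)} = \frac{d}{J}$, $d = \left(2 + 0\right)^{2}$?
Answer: $\frac{1744}{47369} \approx 0.036817$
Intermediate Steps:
$d = 4$ ($d = 2^{2} = 4$)
$I{\left(J \right)} = \frac{4}{J}$
$\frac{I{\left(67 \right)} + q{\left(14 \right)}}{2765 - 1351} = \frac{\frac{4}{67} + \left(66 - 14\right)}{2765 - 1351} = \frac{4 \cdot \frac{1}{67} + \left(66 - 14\right)}{1414} = \left(\frac{4}{67} + 52\right) \frac{1}{1414} = \frac{3488}{67} \cdot \frac{1}{1414} = \frac{1744}{47369}$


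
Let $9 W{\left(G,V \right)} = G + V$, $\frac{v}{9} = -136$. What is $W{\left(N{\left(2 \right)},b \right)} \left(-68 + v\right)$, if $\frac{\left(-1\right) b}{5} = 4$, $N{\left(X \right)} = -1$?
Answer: $\frac{9044}{3} \approx 3014.7$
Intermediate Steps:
$v = -1224$ ($v = 9 \left(-136\right) = -1224$)
$b = -20$ ($b = \left(-5\right) 4 = -20$)
$W{\left(G,V \right)} = \frac{G}{9} + \frac{V}{9}$ ($W{\left(G,V \right)} = \frac{G + V}{9} = \frac{G}{9} + \frac{V}{9}$)
$W{\left(N{\left(2 \right)},b \right)} \left(-68 + v\right) = \left(\frac{1}{9} \left(-1\right) + \frac{1}{9} \left(-20\right)\right) \left(-68 - 1224\right) = \left(- \frac{1}{9} - \frac{20}{9}\right) \left(-1292\right) = \left(- \frac{7}{3}\right) \left(-1292\right) = \frac{9044}{3}$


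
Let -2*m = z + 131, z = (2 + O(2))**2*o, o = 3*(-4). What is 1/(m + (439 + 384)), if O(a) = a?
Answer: 2/1707 ≈ 0.0011716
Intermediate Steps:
o = -12
z = -192 (z = (2 + 2)**2*(-12) = 4**2*(-12) = 16*(-12) = -192)
m = 61/2 (m = -(-192 + 131)/2 = -1/2*(-61) = 61/2 ≈ 30.500)
1/(m + (439 + 384)) = 1/(61/2 + (439 + 384)) = 1/(61/2 + 823) = 1/(1707/2) = 2/1707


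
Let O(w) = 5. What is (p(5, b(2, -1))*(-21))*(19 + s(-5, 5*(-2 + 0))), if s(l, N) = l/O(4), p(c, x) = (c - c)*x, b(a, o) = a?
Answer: 0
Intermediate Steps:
p(c, x) = 0 (p(c, x) = 0*x = 0)
s(l, N) = l/5
(p(5, b(2, -1))*(-21))*(19 + s(-5, 5*(-2 + 0))) = (0*(-21))*(19 + (⅕)*(-5)) = 0*(19 - 1) = 0*18 = 0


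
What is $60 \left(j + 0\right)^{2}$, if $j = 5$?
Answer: $1500$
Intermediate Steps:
$60 \left(j + 0\right)^{2} = 60 \left(5 + 0\right)^{2} = 60 \cdot 5^{2} = 60 \cdot 25 = 1500$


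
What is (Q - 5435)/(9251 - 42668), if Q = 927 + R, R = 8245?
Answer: -3737/33417 ≈ -0.11183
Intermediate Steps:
Q = 9172 (Q = 927 + 8245 = 9172)
(Q - 5435)/(9251 - 42668) = (9172 - 5435)/(9251 - 42668) = 3737/(-33417) = 3737*(-1/33417) = -3737/33417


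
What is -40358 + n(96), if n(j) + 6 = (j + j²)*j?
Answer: 853588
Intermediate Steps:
n(j) = -6 + j*(j + j²) (n(j) = -6 + (j + j²)*j = -6 + j*(j + j²))
-40358 + n(96) = -40358 + (-6 + 96² + 96³) = -40358 + (-6 + 9216 + 884736) = -40358 + 893946 = 853588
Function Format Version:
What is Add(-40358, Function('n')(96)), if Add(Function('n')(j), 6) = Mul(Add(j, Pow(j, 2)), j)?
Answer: 853588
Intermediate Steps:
Function('n')(j) = Add(-6, Mul(j, Add(j, Pow(j, 2)))) (Function('n')(j) = Add(-6, Mul(Add(j, Pow(j, 2)), j)) = Add(-6, Mul(j, Add(j, Pow(j, 2)))))
Add(-40358, Function('n')(96)) = Add(-40358, Add(-6, Pow(96, 2), Pow(96, 3))) = Add(-40358, Add(-6, 9216, 884736)) = Add(-40358, 893946) = 853588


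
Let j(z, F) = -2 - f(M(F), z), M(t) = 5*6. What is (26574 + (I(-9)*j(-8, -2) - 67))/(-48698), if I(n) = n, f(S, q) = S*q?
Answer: -24365/48698 ≈ -0.50033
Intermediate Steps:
M(t) = 30
j(z, F) = -2 - 30*z
(26574 + (I(-9)*j(-8, -2) - 67))/(-48698) = (26574 + (-9*(-2 - 30*(-8)) - 67))/(-48698) = (26574 + (-9*(-2 + 240) - 67))*(-1/48698) = (26574 + (-9*238 - 67))*(-1/48698) = (26574 + (-2142 - 67))*(-1/48698) = (26574 - 2209)*(-1/48698) = 24365*(-1/48698) = -24365/48698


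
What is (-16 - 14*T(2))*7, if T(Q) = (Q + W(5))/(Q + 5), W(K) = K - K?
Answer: -140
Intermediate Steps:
W(K) = 0
T(Q) = Q/(5 + Q) (T(Q) = (Q + 0)/(Q + 5) = Q/(5 + Q))
(-16 - 14*T(2))*7 = (-16 - 28/(5 + 2))*7 = (-16 - 28/7)*7 = (-16 - 14*2/7)*7 = (-16 - 4)*7 = -20*7 = -140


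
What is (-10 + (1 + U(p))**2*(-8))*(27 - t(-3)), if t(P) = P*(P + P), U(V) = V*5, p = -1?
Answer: -1242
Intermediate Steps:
U(V) = 5*V
t(P) = 2*P**2 (t(P) = P*(2*P) = 2*P**2)
(-10 + (1 + U(p))**2*(-8))*(27 - t(-3)) = (-10 + (1 + 5*(-1))**2*(-8))*(27 - 2*(-3)**2) = (-10 + (1 - 5)**2*(-8))*(27 - 2*9) = (-10 + (-4)**2*(-8))*(27 - 1*18) = (-10 + 16*(-8))*(27 - 18) = (-10 - 128)*9 = -138*9 = -1242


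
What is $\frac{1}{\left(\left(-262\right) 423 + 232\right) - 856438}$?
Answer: $- \frac{1}{967032} \approx -1.0341 \cdot 10^{-6}$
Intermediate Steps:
$\frac{1}{\left(\left(-262\right) 423 + 232\right) - 856438} = \frac{1}{\left(-110826 + 232\right) - 856438} = \frac{1}{-110594 - 856438} = \frac{1}{-967032} = - \frac{1}{967032}$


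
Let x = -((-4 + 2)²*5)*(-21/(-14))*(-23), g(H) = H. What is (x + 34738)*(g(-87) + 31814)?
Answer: 1124024156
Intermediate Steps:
x = 690 (x = -((-2)²*5)*(-21*(-1/14))*(-23) = -(4*5)*(3/2)*(-23) = -20*(3/2)*(-23) = -30*(-23) = -1*(-690) = 690)
(x + 34738)*(g(-87) + 31814) = (690 + 34738)*(-87 + 31814) = 35428*31727 = 1124024156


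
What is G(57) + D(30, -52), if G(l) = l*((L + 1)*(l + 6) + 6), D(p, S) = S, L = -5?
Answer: -14074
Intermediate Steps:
G(l) = l*(-18 - 4*l) (G(l) = l*((-5 + 1)*(l + 6) + 6) = l*(-4*(6 + l) + 6) = l*((-24 - 4*l) + 6) = l*(-18 - 4*l))
G(57) + D(30, -52) = -2*57*(9 + 2*57) - 52 = -2*57*(9 + 114) - 52 = -2*57*123 - 52 = -14022 - 52 = -14074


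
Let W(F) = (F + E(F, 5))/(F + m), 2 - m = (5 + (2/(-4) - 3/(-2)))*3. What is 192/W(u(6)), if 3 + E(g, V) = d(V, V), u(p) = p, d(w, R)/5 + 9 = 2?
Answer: 60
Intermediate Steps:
d(w, R) = -35 (d(w, R) = -45 + 5*2 = -45 + 10 = -35)
E(g, V) = -38 (E(g, V) = -3 - 35 = -38)
m = -16 (m = 2 - (5 + (2/(-4) - 3/(-2)))*3 = 2 - (5 + (2*(-1/4) - 3*(-1/2)))*3 = 2 - (5 + (-1/2 + 3/2))*3 = 2 - (5 + 1)*3 = 2 - 6*3 = 2 - 1*18 = 2 - 18 = -16)
W(F) = (-38 + F)/(-16 + F) (W(F) = (F - 38)/(F - 16) = (-38 + F)/(-16 + F))
192/W(u(6)) = 192/(((-38 + 6)/(-16 + 6))) = 192/((-32/(-10))) = 192/((-1/10*(-32))) = 192/(16/5) = 192*(5/16) = 60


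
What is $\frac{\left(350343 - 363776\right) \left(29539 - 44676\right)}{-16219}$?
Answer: $- \frac{29047903}{2317} \approx -12537.0$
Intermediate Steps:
$\frac{\left(350343 - 363776\right) \left(29539 - 44676\right)}{-16219} = \left(-13433\right) \left(-15137\right) \left(- \frac{1}{16219}\right) = 203335321 \left(- \frac{1}{16219}\right) = - \frac{29047903}{2317}$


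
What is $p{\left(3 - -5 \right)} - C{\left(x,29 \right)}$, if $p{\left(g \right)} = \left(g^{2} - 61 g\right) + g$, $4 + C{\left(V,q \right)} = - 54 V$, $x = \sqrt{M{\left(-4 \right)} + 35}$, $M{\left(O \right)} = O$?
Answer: $-412 + 54 \sqrt{31} \approx -111.34$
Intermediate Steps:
$x = \sqrt{31}$ ($x = \sqrt{-4 + 35} = \sqrt{31} \approx 5.5678$)
$C{\left(V,q \right)} = -4 - 54 V$
$p{\left(g \right)} = g^{2} - 60 g$
$p{\left(3 - -5 \right)} - C{\left(x,29 \right)} = \left(3 - -5\right) \left(-60 + \left(3 - -5\right)\right) - \left(-4 - 54 \sqrt{31}\right) = \left(3 + 5\right) \left(-60 + \left(3 + 5\right)\right) + \left(4 + 54 \sqrt{31}\right) = 8 \left(-60 + 8\right) + \left(4 + 54 \sqrt{31}\right) = 8 \left(-52\right) + \left(4 + 54 \sqrt{31}\right) = -416 + \left(4 + 54 \sqrt{31}\right) = -412 + 54 \sqrt{31}$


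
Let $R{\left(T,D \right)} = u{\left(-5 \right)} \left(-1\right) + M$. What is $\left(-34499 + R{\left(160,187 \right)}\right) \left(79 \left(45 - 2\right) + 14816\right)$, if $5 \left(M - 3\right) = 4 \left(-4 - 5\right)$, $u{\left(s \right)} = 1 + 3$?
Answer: $- \frac{3142398168}{5} \approx -6.2848 \cdot 10^{8}$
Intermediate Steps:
$u{\left(s \right)} = 4$
$M = - \frac{21}{5}$ ($M = 3 + \frac{4 \left(-4 - 5\right)}{5} = 3 + \frac{4 \left(-9\right)}{5} = 3 + \frac{1}{5} \left(-36\right) = 3 - \frac{36}{5} = - \frac{21}{5} \approx -4.2$)
$R{\left(T,D \right)} = - \frac{41}{5}$ ($R{\left(T,D \right)} = 4 \left(-1\right) - \frac{21}{5} = -4 - \frac{21}{5} = - \frac{41}{5}$)
$\left(-34499 + R{\left(160,187 \right)}\right) \left(79 \left(45 - 2\right) + 14816\right) = \left(-34499 - \frac{41}{5}\right) \left(79 \left(45 - 2\right) + 14816\right) = - \frac{172536 \left(79 \cdot 43 + 14816\right)}{5} = - \frac{172536 \left(3397 + 14816\right)}{5} = \left(- \frac{172536}{5}\right) 18213 = - \frac{3142398168}{5}$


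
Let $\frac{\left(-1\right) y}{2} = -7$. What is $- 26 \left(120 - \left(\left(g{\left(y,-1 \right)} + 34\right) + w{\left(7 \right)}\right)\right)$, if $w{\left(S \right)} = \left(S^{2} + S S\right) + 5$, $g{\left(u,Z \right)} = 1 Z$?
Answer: $416$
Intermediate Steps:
$y = 14$ ($y = \left(-2\right) \left(-7\right) = 14$)
$g{\left(u,Z \right)} = Z$
$w{\left(S \right)} = 5 + 2 S^{2}$ ($w{\left(S \right)} = \left(S^{2} + S^{2}\right) + 5 = 2 S^{2} + 5 = 5 + 2 S^{2}$)
$- 26 \left(120 - \left(\left(g{\left(y,-1 \right)} + 34\right) + w{\left(7 \right)}\right)\right) = - 26 \left(120 - \left(\left(-1 + 34\right) + \left(5 + 2 \cdot 7^{2}\right)\right)\right) = - 26 \left(120 - \left(33 + \left(5 + 2 \cdot 49\right)\right)\right) = - 26 \left(120 - \left(33 + \left(5 + 98\right)\right)\right) = - 26 \left(120 - \left(33 + 103\right)\right) = - 26 \left(120 - 136\right) = \left(-26\right) \left(-16\right) = 416$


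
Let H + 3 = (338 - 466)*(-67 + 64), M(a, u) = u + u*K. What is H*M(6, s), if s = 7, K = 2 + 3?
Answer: 16002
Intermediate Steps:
K = 5
M(a, u) = 6*u (M(a, u) = u + u*5 = u + 5*u = 6*u)
H = 381 (H = -3 + (338 - 466)*(-67 + 64) = -3 - 128*(-3) = -3 + 384 = 381)
H*M(6, s) = 381*(6*7) = 381*42 = 16002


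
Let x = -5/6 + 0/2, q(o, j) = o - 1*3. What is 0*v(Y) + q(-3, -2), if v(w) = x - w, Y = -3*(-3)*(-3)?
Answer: -6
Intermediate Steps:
q(o, j) = -3 + o (q(o, j) = o - 3 = -3 + o)
Y = -27 (Y = 9*(-3) = -27)
x = -⅚ (x = -5*⅙ + 0*(½) = -⅚ + 0 = -⅚ ≈ -0.83333)
v(w) = -⅚ - w
0*v(Y) + q(-3, -2) = 0*(-⅚ - 1*(-27)) + (-3 - 3) = 0*(-⅚ + 27) - 6 = 0*(157/6) - 6 = 0 - 6 = -6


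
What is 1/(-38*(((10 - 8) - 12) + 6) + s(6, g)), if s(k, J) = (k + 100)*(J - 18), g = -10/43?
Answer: -43/76568 ≈ -0.00056159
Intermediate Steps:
g = -10/43 (g = -10*1/43 = -10/43 ≈ -0.23256)
s(k, J) = (-18 + J)*(100 + k) (s(k, J) = (100 + k)*(-18 + J) = (-18 + J)*(100 + k))
1/(-38*(((10 - 8) - 12) + 6) + s(6, g)) = 1/(-38*(((10 - 8) - 12) + 6) + (-1800 - 18*6 + 100*(-10/43) - 10/43*6)) = 1/(-38*((2 - 12) + 6) + (-1800 - 108 - 1000/43 - 60/43)) = 1/(-38*(-10 + 6) - 83104/43) = 1/(-38*(-4) - 83104/43) = 1/(152 - 83104/43) = 1/(-76568/43) = -43/76568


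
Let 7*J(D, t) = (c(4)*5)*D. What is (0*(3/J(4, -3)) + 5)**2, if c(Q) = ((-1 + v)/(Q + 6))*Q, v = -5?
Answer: 25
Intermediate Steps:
c(Q) = -6*Q/(6 + Q) (c(Q) = ((-1 - 5)/(Q + 6))*Q = (-6/(6 + Q))*Q = -6*Q/(6 + Q))
J(D, t) = -12*D/7 (J(D, t) = ((-6*4/(6 + 4)*5)*D)/7 = ((-6*4/10*5)*D)/7 = ((-6*4*1/10*5)*D)/7 = ((-12/5*5)*D)/7 = (-12*D)/7 = -12*D/7)
(0*(3/J(4, -3)) + 5)**2 = (0*(3/((-12/7*4))) + 5)**2 = (0*(3/(-48/7)) + 5)**2 = (0*(3*(-7/48)) + 5)**2 = (0*(-7/16) + 5)**2 = (0 + 5)**2 = 5**2 = 25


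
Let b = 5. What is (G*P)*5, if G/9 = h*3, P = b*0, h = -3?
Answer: 0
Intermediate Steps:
P = 0 (P = 5*0 = 0)
G = -81 (G = 9*(-3*3) = 9*(-9) = -81)
(G*P)*5 = -81*0*5 = 0*5 = 0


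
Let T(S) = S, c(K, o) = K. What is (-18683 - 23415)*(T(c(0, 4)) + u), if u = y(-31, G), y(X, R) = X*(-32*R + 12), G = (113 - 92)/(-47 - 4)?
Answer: 558556264/17 ≈ 3.2856e+7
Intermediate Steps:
G = -7/17 (G = 21/(-51) = 21*(-1/51) = -7/17 ≈ -0.41176)
y(X, R) = X*(12 - 32*R)
u = -13268/17 (u = 4*(-31)*(3 - 8*(-7/17)) = 4*(-31)*(3 + 56/17) = 4*(-31)*(107/17) = -13268/17 ≈ -780.47)
(-18683 - 23415)*(T(c(0, 4)) + u) = (-18683 - 23415)*(0 - 13268/17) = -42098*(-13268/17) = 558556264/17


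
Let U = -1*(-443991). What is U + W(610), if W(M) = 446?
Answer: 444437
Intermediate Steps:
U = 443991
U + W(610) = 443991 + 446 = 444437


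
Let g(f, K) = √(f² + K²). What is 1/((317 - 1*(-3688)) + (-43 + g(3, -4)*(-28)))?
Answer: 1/3822 ≈ 0.00026164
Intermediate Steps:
g(f, K) = √(K² + f²)
1/((317 - 1*(-3688)) + (-43 + g(3, -4)*(-28))) = 1/((317 - 1*(-3688)) + (-43 + √((-4)² + 3²)*(-28))) = 1/((317 + 3688) + (-43 + √(16 + 9)*(-28))) = 1/(4005 + (-43 + √25*(-28))) = 1/(4005 + (-43 + 5*(-28))) = 1/(4005 + (-43 - 140)) = 1/(4005 - 183) = 1/3822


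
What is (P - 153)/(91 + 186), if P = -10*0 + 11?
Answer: -142/277 ≈ -0.51264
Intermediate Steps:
P = 11 (P = 0 + 11 = 11)
(P - 153)/(91 + 186) = (11 - 153)/(91 + 186) = -142/277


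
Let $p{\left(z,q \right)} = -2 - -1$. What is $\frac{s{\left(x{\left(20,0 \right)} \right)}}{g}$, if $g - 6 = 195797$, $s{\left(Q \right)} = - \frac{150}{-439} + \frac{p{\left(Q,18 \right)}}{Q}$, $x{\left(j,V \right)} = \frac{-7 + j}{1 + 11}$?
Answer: $- \frac{3318}{1117447721} \approx -2.9693 \cdot 10^{-6}$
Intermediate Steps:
$p{\left(z,q \right)} = -1$ ($p{\left(z,q \right)} = -2 + 1 = -1$)
$x{\left(j,V \right)} = - \frac{7}{12} + \frac{j}{12}$ ($x{\left(j,V \right)} = \frac{-7 + j}{12} = \left(-7 + j\right) \frac{1}{12} = - \frac{7}{12} + \frac{j}{12}$)
$s{\left(Q \right)} = \frac{150}{439} - \frac{1}{Q}$ ($s{\left(Q \right)} = - \frac{150}{-439} - \frac{1}{Q} = \left(-150\right) \left(- \frac{1}{439}\right) - \frac{1}{Q} = \frac{150}{439} - \frac{1}{Q}$)
$g = 195803$ ($g = 6 + 195797 = 195803$)
$\frac{s{\left(x{\left(20,0 \right)} \right)}}{g} = \frac{\frac{150}{439} - \frac{1}{- \frac{7}{12} + \frac{1}{12} \cdot 20}}{195803} = \left(\frac{150}{439} - \frac{1}{- \frac{7}{12} + \frac{5}{3}}\right) \frac{1}{195803} = \left(\frac{150}{439} - \frac{1}{\frac{13}{12}}\right) \frac{1}{195803} = \left(\frac{150}{439} - \frac{12}{13}\right) \frac{1}{195803} = \left(- \frac{3318}{5707}\right) \frac{1}{195803} = - \frac{3318}{1117447721}$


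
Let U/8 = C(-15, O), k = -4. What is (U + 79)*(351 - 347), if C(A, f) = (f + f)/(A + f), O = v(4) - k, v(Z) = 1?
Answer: 284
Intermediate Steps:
O = 5 (O = 1 - 1*(-4) = 1 + 4 = 5)
C(A, f) = 2*f/(A + f) (C(A, f) = (2*f)/(A + f) = 2*f/(A + f))
U = -8 (U = 8*(2*5/(-15 + 5)) = 8*(2*5/(-10)) = 8*(2*5*(-⅒)) = 8*(-1) = -8)
(U + 79)*(351 - 347) = (-8 + 79)*(351 - 347) = 71*4 = 284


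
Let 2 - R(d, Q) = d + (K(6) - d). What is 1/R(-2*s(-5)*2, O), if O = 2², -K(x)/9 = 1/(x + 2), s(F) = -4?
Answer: 8/25 ≈ 0.32000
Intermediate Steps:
K(x) = -9/(2 + x) (K(x) = -9/(x + 2) = -9/(2 + x))
O = 4
R(d, Q) = 25/8 (R(d, Q) = 2 - (d + (-9/(2 + 6) - d)) = 2 - (d + (-9/8 - d)) = 2 - 1*(-9/8) = 2 + 9/8 = 25/8)
1/R(-2*s(-5)*2, O) = 1/(25/8) = 8/25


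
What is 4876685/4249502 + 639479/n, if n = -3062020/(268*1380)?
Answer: -50250658491307151/650603005702 ≈ -77237.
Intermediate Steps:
n = -153101/18492 (n = -3062020/369840 = -3062020*1/369840 = -153101/18492 ≈ -8.2793)
4876685/4249502 + 639479/n = 4876685/4249502 + 639479/(-153101/18492) = 4876685*(1/4249502) + 639479*(-18492/153101) = 4876685/4249502 - 11825245668/153101 = -50250658491307151/650603005702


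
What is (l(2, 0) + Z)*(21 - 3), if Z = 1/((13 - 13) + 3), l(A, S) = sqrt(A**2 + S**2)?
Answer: 42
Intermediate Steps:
Z = 1/3 (Z = 1/(0 + 3) = 1/3 ≈ 0.33333)
(l(2, 0) + Z)*(21 - 3) = (sqrt(2**2 + 0**2) + 1/3)*(21 - 3) = (sqrt(4 + 0) + 1/3)*18 = (sqrt(4) + 1/3)*18 = (2 + 1/3)*18 = (7/3)*18 = 42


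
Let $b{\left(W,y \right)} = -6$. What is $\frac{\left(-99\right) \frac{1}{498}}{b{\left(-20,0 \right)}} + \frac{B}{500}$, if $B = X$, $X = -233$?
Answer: $- \frac{4491}{10375} \approx -0.43287$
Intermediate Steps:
$B = -233$
$\frac{\left(-99\right) \frac{1}{498}}{b{\left(-20,0 \right)}} + \frac{B}{500} = \frac{\left(-99\right) \frac{1}{498}}{-6} - \frac{233}{500} = \left(-99\right) \frac{1}{498} \left(- \frac{1}{6}\right) - \frac{233}{500} = \left(- \frac{33}{166}\right) \left(- \frac{1}{6}\right) - \frac{233}{500} = \frac{11}{332} - \frac{233}{500} = - \frac{4491}{10375}$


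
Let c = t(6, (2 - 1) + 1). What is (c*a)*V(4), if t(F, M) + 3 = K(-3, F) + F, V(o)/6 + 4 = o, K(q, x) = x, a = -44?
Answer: 0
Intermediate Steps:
V(o) = -24 + 6*o
t(F, M) = -3 + 2*F (t(F, M) = -3 + (F + F) = -3 + 2*F)
c = 9 (c = -3 + 2*6 = -3 + 12 = 9)
(c*a)*V(4) = (9*(-44))*(-24 + 6*4) = -396*(-24 + 24) = -396*0 = 0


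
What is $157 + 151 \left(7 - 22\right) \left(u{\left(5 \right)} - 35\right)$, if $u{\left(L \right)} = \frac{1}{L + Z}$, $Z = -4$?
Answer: $77167$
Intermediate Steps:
$u{\left(L \right)} = \frac{1}{-4 + L}$ ($u{\left(L \right)} = \frac{1}{L - 4} = \frac{1}{-4 + L}$)
$157 + 151 \left(7 - 22\right) \left(u{\left(5 \right)} - 35\right) = 157 + 151 \left(7 - 22\right) \left(\frac{1}{-4 + 5} - 35\right) = 157 + 151 \left(- 15 \left(1^{-1} - 35\right)\right) = 157 + 151 \left(- 15 \left(1 - 35\right)\right) = 157 + 151 \left(\left(-15\right) \left(-34\right)\right) = 157 + 151 \cdot 510 = 157 + 77010 = 77167$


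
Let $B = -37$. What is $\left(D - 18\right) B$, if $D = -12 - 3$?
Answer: $1221$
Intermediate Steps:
$D = -15$ ($D = -12 - 3 = -15$)
$\left(D - 18\right) B = \left(-15 - 18\right) \left(-37\right) = \left(-33\right) \left(-37\right) = 1221$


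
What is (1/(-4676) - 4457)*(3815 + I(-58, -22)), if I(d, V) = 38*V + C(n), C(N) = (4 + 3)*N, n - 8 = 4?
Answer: -63835777779/4676 ≈ -1.3652e+7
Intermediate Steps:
n = 12 (n = 8 + 4 = 12)
C(N) = 7*N
I(d, V) = 84 + 38*V (I(d, V) = 38*V + 7*12 = 38*V + 84 = 84 + 38*V)
(1/(-4676) - 4457)*(3815 + I(-58, -22)) = (1/(-4676) - 4457)*(3815 + (84 + 38*(-22))) = (-1/4676 - 4457)*(3815 + (84 - 836)) = -20840933*(3815 - 752)/4676 = -20840933/4676*3063 = -63835777779/4676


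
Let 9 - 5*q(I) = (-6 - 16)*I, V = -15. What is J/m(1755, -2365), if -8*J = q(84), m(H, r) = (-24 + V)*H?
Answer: 619/912600 ≈ 0.00067828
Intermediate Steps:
m(H, r) = -39*H (m(H, r) = (-24 - 15)*H = -39*H)
q(I) = 9/5 + 22*I/5 (q(I) = 9/5 - (-6 - 16)*I/5 = 9/5 - (-22)*I/5 = 9/5 + 22*I/5)
J = -1857/40 (J = -(9/5 + (22/5)*84)/8 = -(9/5 + 1848/5)/8 = -⅛*1857/5 = -1857/40 ≈ -46.425)
J/m(1755, -2365) = -1857/(40*((-39*1755))) = -1857/40/(-68445) = -1857/40*(-1/68445) = 619/912600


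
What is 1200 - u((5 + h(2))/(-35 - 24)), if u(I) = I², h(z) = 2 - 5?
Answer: 4177196/3481 ≈ 1200.0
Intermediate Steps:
h(z) = -3
1200 - u((5 + h(2))/(-35 - 24)) = 1200 - ((5 - 3)/(-35 - 24))² = 1200 - (2/(-59))² = 1200 - (2*(-1/59))² = 1200 - (-2/59)² = 1200 - 1*4/3481 = 1200 - 4/3481 = 4177196/3481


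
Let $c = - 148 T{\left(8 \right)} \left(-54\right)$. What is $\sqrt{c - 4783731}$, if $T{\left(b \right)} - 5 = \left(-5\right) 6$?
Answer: $i \sqrt{4983531} \approx 2232.4 i$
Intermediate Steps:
$T{\left(b \right)} = -25$ ($T{\left(b \right)} = 5 - 30 = -25$)
$c = -199800$ ($c = \left(-148\right) \left(-25\right) \left(-54\right) = 3700 \left(-54\right) = -199800$)
$\sqrt{c - 4783731} = \sqrt{-199800 - 4783731} = \sqrt{-4983531} = i \sqrt{4983531}$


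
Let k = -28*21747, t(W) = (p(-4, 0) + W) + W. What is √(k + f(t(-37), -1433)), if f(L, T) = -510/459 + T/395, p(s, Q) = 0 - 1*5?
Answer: I*√855061724665/1185 ≈ 780.33*I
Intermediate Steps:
p(s, Q) = -5 (p(s, Q) = 0 - 5 = -5)
t(W) = -5 + 2*W (t(W) = (-5 + W) + W = -5 + 2*W)
k = -608916
f(L, T) = -10/9 + T/395 (f(L, T) = -510*1/459 + T*(1/395) = -10/9 + T/395)
√(k + f(t(-37), -1433)) = √(-608916 + (-10/9 + (1/395)*(-1433))) = √(-608916 + (-10/9 - 1433/395)) = √(-608916 - 16847/3555) = √(-2164713227/3555) = I*√855061724665/1185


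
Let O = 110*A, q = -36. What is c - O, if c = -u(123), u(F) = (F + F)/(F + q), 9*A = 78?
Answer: -83186/87 ≈ -956.16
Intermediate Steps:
A = 26/3 (A = (⅑)*78 = 26/3 ≈ 8.6667)
u(F) = 2*F/(-36 + F) (u(F) = (F + F)/(F - 36) = (2*F)/(-36 + F) = 2*F/(-36 + F))
O = 2860/3 (O = 110*(26/3) = 2860/3 ≈ 953.33)
c = -82/29 (c = -2*123/(-36 + 123) = -2*123/87 = -1*82/29 = -82/29 ≈ -2.8276)
c - O = -82/29 - 1*2860/3 = -82/29 - 2860/3 = -83186/87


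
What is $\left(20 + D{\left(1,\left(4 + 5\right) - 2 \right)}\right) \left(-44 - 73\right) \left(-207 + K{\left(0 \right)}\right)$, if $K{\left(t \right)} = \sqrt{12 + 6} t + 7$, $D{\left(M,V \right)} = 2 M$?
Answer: $514800$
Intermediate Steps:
$K{\left(t \right)} = 7 + 3 t \sqrt{2}$ ($K{\left(t \right)} = \sqrt{18} t + 7 = 3 \sqrt{2} t + 7 = 3 t \sqrt{2} + 7 = 7 + 3 t \sqrt{2}$)
$\left(20 + D{\left(1,\left(4 + 5\right) - 2 \right)}\right) \left(-44 - 73\right) \left(-207 + K{\left(0 \right)}\right) = \left(20 + 2 \cdot 1\right) \left(-44 - 73\right) \left(-207 + \left(7 + 3 \cdot 0 \sqrt{2}\right)\right) = \left(20 + 2\right) \left(-117\right) \left(-207 + \left(7 + 0\right)\right) = 22 \left(-117\right) \left(-207 + 7\right) = \left(-2574\right) \left(-200\right) = 514800$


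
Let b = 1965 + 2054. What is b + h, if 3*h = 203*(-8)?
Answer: 10433/3 ≈ 3477.7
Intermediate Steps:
h = -1624/3 (h = (203*(-8))/3 = (⅓)*(-1624) = -1624/3 ≈ -541.33)
b = 4019
b + h = 4019 - 1624/3 = 10433/3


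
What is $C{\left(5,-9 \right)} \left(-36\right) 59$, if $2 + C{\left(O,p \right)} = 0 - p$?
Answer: $-14868$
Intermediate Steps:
$C{\left(O,p \right)} = -2 - p$ ($C{\left(O,p \right)} = -2 + \left(0 - p\right) = -2 - p$)
$C{\left(5,-9 \right)} \left(-36\right) 59 = \left(-2 - -9\right) \left(-36\right) 59 = \left(-2 + 9\right) \left(-36\right) 59 = 7 \left(-36\right) 59 = \left(-252\right) 59 = -14868$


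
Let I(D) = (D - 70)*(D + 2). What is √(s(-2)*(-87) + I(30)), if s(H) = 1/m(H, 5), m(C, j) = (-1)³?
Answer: I*√1193 ≈ 34.54*I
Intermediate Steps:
I(D) = (-70 + D)*(2 + D)
m(C, j) = -1
s(H) = -1 (s(H) = 1/(-1) = -1)
√(s(-2)*(-87) + I(30)) = √(-1*(-87) + (-140 + 30² - 68*30)) = √(87 + (-140 + 900 - 2040)) = √(87 - 1280) = √(-1193) = I*√1193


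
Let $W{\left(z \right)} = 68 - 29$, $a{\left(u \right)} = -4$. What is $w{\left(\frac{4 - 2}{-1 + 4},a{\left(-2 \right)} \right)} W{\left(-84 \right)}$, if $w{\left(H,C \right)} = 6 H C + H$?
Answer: $-598$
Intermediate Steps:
$W{\left(z \right)} = 39$ ($W{\left(z \right)} = 68 - 29 = 39$)
$w{\left(H,C \right)} = H + 6 C H$ ($w{\left(H,C \right)} = 6 C H + H = H + 6 C H$)
$w{\left(\frac{4 - 2}{-1 + 4},a{\left(-2 \right)} \right)} W{\left(-84 \right)} = \frac{4 - 2}{-1 + 4} \left(1 + 6 \left(-4\right)\right) 39 = \frac{2}{3} \left(1 - 24\right) 39 = 2 \cdot \frac{1}{3} \left(-23\right) 39 = \frac{2}{3} \left(-23\right) 39 = \left(- \frac{46}{3}\right) 39 = -598$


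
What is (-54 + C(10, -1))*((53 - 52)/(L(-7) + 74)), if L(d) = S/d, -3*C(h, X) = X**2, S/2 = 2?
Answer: -1141/1542 ≈ -0.73995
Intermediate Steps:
S = 4 (S = 2*2 = 4)
C(h, X) = -X**2/3
L(d) = 4/d
(-54 + C(10, -1))*((53 - 52)/(L(-7) + 74)) = (-54 - 1/3*(-1)**2)*((53 - 52)/(4/(-7) + 74)) = (-54 - 1/3*1)*(1/(4*(-1/7) + 74)) = (-54 - 1/3)*(1/(-4/7 + 74)) = -163/(3*514/7) = -163*7/(3*514) = -163/3*7/514 = -1141/1542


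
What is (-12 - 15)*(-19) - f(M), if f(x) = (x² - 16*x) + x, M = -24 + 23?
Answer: 497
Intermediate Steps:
M = -1
f(x) = x² - 15*x
(-12 - 15)*(-19) - f(M) = (-12 - 15)*(-19) - (-1)*(-15 - 1) = -27*(-19) - (-1)*(-16) = 513 - 1*16 = 513 - 16 = 497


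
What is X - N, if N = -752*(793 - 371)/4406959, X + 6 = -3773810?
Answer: -16631052068200/4406959 ≈ -3.7738e+6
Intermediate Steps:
X = -3773816 (X = -6 - 3773810 = -3773816)
N = -317344/4406959 (N = -752*422*(1/4406959) = -317344*1/4406959 = -317344/4406959 ≈ -0.072010)
X - N = -3773816 - 1*(-317344/4406959) = -3773816 + 317344/4406959 = -16631052068200/4406959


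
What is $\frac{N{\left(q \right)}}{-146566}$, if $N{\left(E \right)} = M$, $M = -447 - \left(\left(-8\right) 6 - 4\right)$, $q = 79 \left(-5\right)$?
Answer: $\frac{395}{146566} \approx 0.002695$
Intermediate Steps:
$q = -395$
$M = -395$ ($M = -447 - \left(-48 - 4\right) = -447 - -52 = -447 + 52 = -395$)
$N{\left(E \right)} = -395$
$\frac{N{\left(q \right)}}{-146566} = - \frac{395}{-146566} = \left(-395\right) \left(- \frac{1}{146566}\right) = \frac{395}{146566}$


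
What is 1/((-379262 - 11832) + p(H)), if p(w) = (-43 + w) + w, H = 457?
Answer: -1/390223 ≈ -2.5626e-6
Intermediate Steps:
p(w) = -43 + 2*w
1/((-379262 - 11832) + p(H)) = 1/((-379262 - 11832) + (-43 + 2*457)) = 1/(-391094 + (-43 + 914)) = 1/(-391094 + 871) = 1/(-390223) = -1/390223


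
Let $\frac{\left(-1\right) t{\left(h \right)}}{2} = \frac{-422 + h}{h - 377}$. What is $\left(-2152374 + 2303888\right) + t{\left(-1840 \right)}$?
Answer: $\frac{111967338}{739} \approx 1.5151 \cdot 10^{5}$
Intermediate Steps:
$t{\left(h \right)} = - \frac{2 \left(-422 + h\right)}{-377 + h}$ ($t{\left(h \right)} = - 2 \frac{-422 + h}{h - 377} = - 2 \frac{-422 + h}{-377 + h} = - \frac{2 \left(-422 + h\right)}{-377 + h}$)
$\left(-2152374 + 2303888\right) + t{\left(-1840 \right)} = \left(-2152374 + 2303888\right) + \frac{2 \left(422 - -1840\right)}{-377 - 1840} = 151514 + \frac{2 \left(422 + 1840\right)}{-2217} = 151514 + 2 \left(- \frac{1}{2217}\right) 2262 = 151514 - \frac{1508}{739} = \frac{111967338}{739}$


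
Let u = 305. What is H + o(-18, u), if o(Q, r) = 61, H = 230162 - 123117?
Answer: 107106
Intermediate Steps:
H = 107045
H + o(-18, u) = 107045 + 61 = 107106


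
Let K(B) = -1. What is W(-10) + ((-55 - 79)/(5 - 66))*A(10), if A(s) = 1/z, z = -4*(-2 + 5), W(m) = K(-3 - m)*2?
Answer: -799/366 ≈ -2.1831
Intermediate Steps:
W(m) = -2 (W(m) = -1*2 = -2)
z = -12 (z = -4*3 = -12)
A(s) = -1/12 (A(s) = 1/(-12) = -1/12)
W(-10) + ((-55 - 79)/(5 - 66))*A(10) = -2 + ((-55 - 79)/(5 - 66))*(-1/12) = -2 - 134/(-61)*(-1/12) = -2 - 134*(-1/61)*(-1/12) = -2 + (134/61)*(-1/12) = -2 - 67/366 = -799/366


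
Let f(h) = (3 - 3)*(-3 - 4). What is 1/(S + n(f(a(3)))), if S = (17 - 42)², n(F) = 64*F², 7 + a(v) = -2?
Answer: 1/625 ≈ 0.0016000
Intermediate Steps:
a(v) = -9 (a(v) = -7 - 2 = -9)
f(h) = 0 (f(h) = 0*(-7) = 0)
S = 625 (S = (-25)² = 625)
1/(S + n(f(a(3)))) = 1/(625 + 64*0²) = 1/(625 + 64*0) = 1/(625 + 0) = 1/625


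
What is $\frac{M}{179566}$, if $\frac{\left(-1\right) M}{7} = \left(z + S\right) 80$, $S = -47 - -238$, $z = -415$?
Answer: $\frac{62720}{89783} \approx 0.69857$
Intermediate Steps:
$S = 191$ ($S = -47 + 238 = 191$)
$M = 125440$ ($M = - 7 \left(-415 + 191\right) 80 = - 7 \left(\left(-224\right) 80\right) = \left(-7\right) \left(-17920\right) = 125440$)
$\frac{M}{179566} = \frac{125440}{179566} = 125440 \cdot \frac{1}{179566} = \frac{62720}{89783}$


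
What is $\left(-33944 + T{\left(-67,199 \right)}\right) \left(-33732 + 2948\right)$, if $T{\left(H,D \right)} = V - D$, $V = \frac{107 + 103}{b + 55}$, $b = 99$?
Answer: $\frac{11561177472}{11} \approx 1.051 \cdot 10^{9}$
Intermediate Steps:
$V = \frac{15}{11}$ ($V = \frac{107 + 103}{99 + 55} = \frac{210}{154} = 210 \cdot \frac{1}{154} = \frac{15}{11} \approx 1.3636$)
$T{\left(H,D \right)} = \frac{15}{11} - D$
$\left(-33944 + T{\left(-67,199 \right)}\right) \left(-33732 + 2948\right) = \left(-33944 + \left(\frac{15}{11} - 199\right)\right) \left(-33732 + 2948\right) = \left(-33944 + \left(\frac{15}{11} - 199\right)\right) \left(-30784\right) = \left(-33944 - \frac{2174}{11}\right) \left(-30784\right) = \left(- \frac{375558}{11}\right) \left(-30784\right) = \frac{11561177472}{11}$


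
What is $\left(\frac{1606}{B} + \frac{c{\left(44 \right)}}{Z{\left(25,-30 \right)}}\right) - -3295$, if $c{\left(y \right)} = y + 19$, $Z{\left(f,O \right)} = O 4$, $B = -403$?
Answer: $\frac{53042697}{16120} \approx 3290.5$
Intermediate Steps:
$Z{\left(f,O \right)} = 4 O$
$c{\left(y \right)} = 19 + y$
$\left(\frac{1606}{B} + \frac{c{\left(44 \right)}}{Z{\left(25,-30 \right)}}\right) - -3295 = \left(\frac{1606}{-403} + \frac{19 + 44}{4 \left(-30\right)}\right) - -3295 = \left(1606 \left(- \frac{1}{403}\right) + \frac{63}{-120}\right) + 3295 = \left(- \frac{1606}{403} + 63 \left(- \frac{1}{120}\right)\right) + 3295 = \left(- \frac{1606}{403} - \frac{21}{40}\right) + 3295 = - \frac{72703}{16120} + 3295 = \frac{53042697}{16120}$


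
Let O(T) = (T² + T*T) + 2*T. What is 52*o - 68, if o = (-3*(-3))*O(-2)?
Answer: 1804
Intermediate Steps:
O(T) = 2*T + 2*T² (O(T) = (T² + T²) + 2*T = 2*T² + 2*T = 2*T + 2*T²)
o = 36 (o = (-3*(-3))*(2*(-2)*(1 - 2)) = 9*(2*(-2)*(-1)) = 9*4 = 36)
52*o - 68 = 52*36 - 68 = 1872 - 68 = 1804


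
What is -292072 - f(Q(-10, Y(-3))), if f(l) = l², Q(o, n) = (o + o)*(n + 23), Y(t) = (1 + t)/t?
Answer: -4645048/9 ≈ -5.1612e+5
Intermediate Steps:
Y(t) = (1 + t)/t
Q(o, n) = 2*o*(23 + n) (Q(o, n) = (2*o)*(23 + n) = 2*o*(23 + n))
-292072 - f(Q(-10, Y(-3))) = -292072 - (2*(-10)*(23 + (1 - 3)/(-3)))² = -292072 - (2*(-10)*(23 - ⅓*(-2)))² = -292072 - (2*(-10)*(23 + ⅔))² = -292072 - (2*(-10)*(71/3))² = -292072 - (-1420/3)² = -292072 - 1*2016400/9 = -292072 - 2016400/9 = -4645048/9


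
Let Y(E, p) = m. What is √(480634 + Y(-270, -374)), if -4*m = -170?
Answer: 3*√213634/2 ≈ 693.31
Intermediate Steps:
m = 85/2 (m = -¼*(-170) = 85/2 ≈ 42.500)
Y(E, p) = 85/2
√(480634 + Y(-270, -374)) = √(480634 + 85/2) = √(961353/2) = 3*√213634/2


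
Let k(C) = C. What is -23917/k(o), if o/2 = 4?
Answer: -23917/8 ≈ -2989.6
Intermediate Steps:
o = 8 (o = 2*4 = 8)
-23917/k(o) = -23917/8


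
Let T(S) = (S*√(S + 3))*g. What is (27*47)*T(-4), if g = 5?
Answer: -25380*I ≈ -25380.0*I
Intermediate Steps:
T(S) = 5*S*√(3 + S) (T(S) = (S*√(S + 3))*5 = (S*√(3 + S))*5 = 5*S*√(3 + S))
(27*47)*T(-4) = (27*47)*(5*(-4)*√(3 - 4)) = 1269*(5*(-4)*√(-1)) = 1269*(5*(-4)*I) = 1269*(-20*I) = -25380*I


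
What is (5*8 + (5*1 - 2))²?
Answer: 1849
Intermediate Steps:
(5*8 + (5*1 - 2))² = (40 + (5 - 2))² = (40 + 3)² = 43² = 1849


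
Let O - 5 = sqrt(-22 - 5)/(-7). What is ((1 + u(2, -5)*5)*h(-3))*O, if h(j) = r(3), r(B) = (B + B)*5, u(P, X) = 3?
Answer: 2400 - 1440*I*sqrt(3)/7 ≈ 2400.0 - 356.31*I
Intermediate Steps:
r(B) = 10*B (r(B) = (2*B)*5 = 10*B)
h(j) = 30 (h(j) = 10*3 = 30)
O = 5 - 3*I*sqrt(3)/7 (O = 5 + sqrt(-22 - 5)/(-7) = 5 + sqrt(-27)*(-1/7) = 5 + (3*I*sqrt(3))*(-1/7) = 5 - 3*I*sqrt(3)/7 ≈ 5.0 - 0.74231*I)
((1 + u(2, -5)*5)*h(-3))*O = ((1 + 3*5)*30)*(5 - 3*I*sqrt(3)/7) = ((1 + 15)*30)*(5 - 3*I*sqrt(3)/7) = (16*30)*(5 - 3*I*sqrt(3)/7) = 480*(5 - 3*I*sqrt(3)/7) = 2400 - 1440*I*sqrt(3)/7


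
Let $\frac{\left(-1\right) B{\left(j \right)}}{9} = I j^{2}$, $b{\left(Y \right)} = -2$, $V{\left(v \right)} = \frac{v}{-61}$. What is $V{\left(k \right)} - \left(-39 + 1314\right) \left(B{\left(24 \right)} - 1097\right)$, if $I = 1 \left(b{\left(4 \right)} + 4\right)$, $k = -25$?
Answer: $\frac{891690400}{61} \approx 1.4618 \cdot 10^{7}$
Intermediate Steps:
$V{\left(v \right)} = - \frac{v}{61}$ ($V{\left(v \right)} = v \left(- \frac{1}{61}\right) = - \frac{v}{61}$)
$I = 2$ ($I = 1 \left(-2 + 4\right) = 1 \cdot 2 = 2$)
$B{\left(j \right)} = - 18 j^{2}$ ($B{\left(j \right)} = - 9 \cdot 2 j^{2} = - 18 j^{2}$)
$V{\left(k \right)} - \left(-39 + 1314\right) \left(B{\left(24 \right)} - 1097\right) = \left(- \frac{1}{61}\right) \left(-25\right) - \left(-39 + 1314\right) \left(- 18 \cdot 24^{2} - 1097\right) = \frac{25}{61} - 1275 \left(\left(-18\right) 576 - 1097\right) = \frac{25}{61} - 1275 \left(-10368 - 1097\right) = \frac{25}{61} - 1275 \left(-11465\right) = \frac{25}{61} - -14617875 = \frac{25}{61} + 14617875 = \frac{891690400}{61}$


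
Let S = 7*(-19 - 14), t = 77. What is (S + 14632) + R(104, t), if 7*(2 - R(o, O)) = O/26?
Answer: 374467/26 ≈ 14403.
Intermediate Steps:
S = -231 (S = 7*(-33) = -231)
R(o, O) = 2 - O/182 (R(o, O) = 2 - O/(7*26) = 2 - O/182)
(S + 14632) + R(104, t) = (-231 + 14632) + (2 - 1/182*77) = 14401 + (2 - 11/26) = 14401 + 41/26 = 374467/26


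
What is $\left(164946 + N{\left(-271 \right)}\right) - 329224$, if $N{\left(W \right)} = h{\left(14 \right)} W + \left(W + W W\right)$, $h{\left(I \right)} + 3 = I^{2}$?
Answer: $-143411$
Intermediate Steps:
$h{\left(I \right)} = -3 + I^{2}$
$N{\left(W \right)} = W^{2} + 194 W$ ($N{\left(W \right)} = \left(-3 + 14^{2}\right) W + \left(W + W W\right) = \left(-3 + 196\right) W + \left(W + W^{2}\right) = 193 W + \left(W + W^{2}\right) = W^{2} + 194 W$)
$\left(164946 + N{\left(-271 \right)}\right) - 329224 = \left(164946 - 271 \left(194 - 271\right)\right) - 329224 = \left(164946 - -20867\right) - 329224 = \left(164946 + 20867\right) - 329224 = 185813 - 329224 = -143411$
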